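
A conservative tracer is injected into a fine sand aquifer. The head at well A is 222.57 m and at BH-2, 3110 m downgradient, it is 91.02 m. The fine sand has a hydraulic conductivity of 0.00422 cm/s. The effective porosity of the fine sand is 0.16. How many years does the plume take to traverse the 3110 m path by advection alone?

Convert K: 0.00422 cm/s × 864 = 3.646 m/day.
Hydraulic gradient i = (222.57 − 91.02) / 3110 = 131.55 / 3110 = 0.04230.
Darcy flux q = K · i = 3.646 × 0.04230 = 0.1542 m/day.
Seepage velocity v = q / n_e = 0.1542 / 0.16 = 0.9639 m/day.
Travel time t = L / v = 3110 / 0.9639 = 3226 days = 8.834 years.

8.83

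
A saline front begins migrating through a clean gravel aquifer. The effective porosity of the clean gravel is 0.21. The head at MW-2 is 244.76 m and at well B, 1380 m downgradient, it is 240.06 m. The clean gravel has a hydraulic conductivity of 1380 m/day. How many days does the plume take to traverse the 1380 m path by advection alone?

61.7

Hydraulic gradient i = (244.76 − 240.06) / 1380 = 4.7 / 1380 = 0.003406.
Darcy flux q = K · i = 1380 × 0.003406 = 4.700 m/day.
Seepage velocity v = q / n_e = 4.700 / 0.21 = 22.38 m/day.
Travel time t = L / v = 1380 / 22.38 = 61.66 days.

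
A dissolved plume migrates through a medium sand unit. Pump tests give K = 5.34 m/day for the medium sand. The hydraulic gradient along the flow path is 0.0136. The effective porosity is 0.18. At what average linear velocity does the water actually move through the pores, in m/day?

0.403

Hydraulic gradient i = 0.0136.
Darcy flux q = K · i = 5.340 × 0.01360 = 0.07262 m/day.
Seepage velocity v = q / n_e = 0.07262 / 0.18 = 0.4035 m/day.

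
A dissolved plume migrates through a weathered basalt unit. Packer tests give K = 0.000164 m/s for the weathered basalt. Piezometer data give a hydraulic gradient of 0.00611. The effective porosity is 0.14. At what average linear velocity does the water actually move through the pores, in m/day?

0.618

Convert K: 0.000164 m/s × 86400 = 14.17 m/day.
Hydraulic gradient i = 0.00611.
Darcy flux q = K · i = 14.17 × 0.006110 = 0.08658 m/day.
Seepage velocity v = q / n_e = 0.08658 / 0.14 = 0.6184 m/day.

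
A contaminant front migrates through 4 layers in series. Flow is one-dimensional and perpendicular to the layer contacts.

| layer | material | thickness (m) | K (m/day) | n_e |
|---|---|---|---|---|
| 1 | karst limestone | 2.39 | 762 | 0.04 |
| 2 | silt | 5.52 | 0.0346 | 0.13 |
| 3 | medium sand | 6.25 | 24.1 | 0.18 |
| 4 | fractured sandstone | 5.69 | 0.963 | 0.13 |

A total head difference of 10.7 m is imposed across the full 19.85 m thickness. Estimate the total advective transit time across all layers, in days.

41.5

With flow normal to the layers, continuity requires the same specific discharge q through every layer.
Σ(b_i/K_i) = 2.39/762 + 5.52/0.0346 + 6.25/24.1 + 5.69/0.963 = 165.7 d.
q = Δh / Σ(b_i/K_i) = 10.7 / 165.7 = 0.06457 m/day.
In each layer the seepage velocity is v_i = q/n_i, so the layer transit time is t_i = b_i·n_i / q:
  layer 1 (karst limestone): t_1 = 2.39 × 0.04 / 0.06457 = 1.481 d
  layer 2 (silt): t_2 = 5.52 × 0.13 / 0.06457 = 11.11 d
  layer 3 (medium sand): t_3 = 6.25 × 0.18 / 0.06457 = 17.42 d
  layer 4 (fractured sandstone): t_4 = 5.69 × 0.13 / 0.06457 = 11.46 d
Total t = Σ t_i = 41.47 days.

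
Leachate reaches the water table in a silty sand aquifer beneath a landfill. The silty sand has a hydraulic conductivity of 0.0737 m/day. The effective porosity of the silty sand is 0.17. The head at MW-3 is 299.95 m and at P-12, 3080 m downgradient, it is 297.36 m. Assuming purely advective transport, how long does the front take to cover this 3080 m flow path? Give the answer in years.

Hydraulic gradient i = (299.95 − 297.36) / 3080 = 2.59 / 3080 = 0.0008409.
Darcy flux q = K · i = 0.07370 × 0.0008409 = 6.198e-05 m/day.
Seepage velocity v = q / n_e = 6.198e-05 / 0.17 = 0.0003646 m/day.
Travel time t = L / v = 3080 / 0.0003646 = 8.449e+06 days = 23131 years.

23100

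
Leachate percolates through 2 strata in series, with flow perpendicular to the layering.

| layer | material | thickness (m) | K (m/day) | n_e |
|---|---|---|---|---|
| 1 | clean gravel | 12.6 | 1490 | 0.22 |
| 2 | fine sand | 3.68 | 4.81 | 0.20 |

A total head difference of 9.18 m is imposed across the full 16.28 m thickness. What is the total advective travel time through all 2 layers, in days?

0.296

With flow normal to the layers, continuity requires the same specific discharge q through every layer.
Σ(b_i/K_i) = 12.6/1490 + 3.68/4.81 = 0.7735 d.
q = Δh / Σ(b_i/K_i) = 9.18 / 0.7735 = 11.87 m/day.
In each layer the seepage velocity is v_i = q/n_i, so the layer transit time is t_i = b_i·n_i / q:
  layer 1 (clean gravel): t_1 = 12.6 × 0.22 / 11.87 = 0.2336 d
  layer 2 (fine sand): t_2 = 3.68 × 0.20 / 11.87 = 0.06202 d
Total t = Σ t_i = 0.2956 days.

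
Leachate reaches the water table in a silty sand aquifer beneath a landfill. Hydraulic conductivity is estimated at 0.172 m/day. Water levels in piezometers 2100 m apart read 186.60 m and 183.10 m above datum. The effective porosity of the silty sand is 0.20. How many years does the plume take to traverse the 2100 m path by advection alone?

4010

Hydraulic gradient i = (186.60 − 183.10) / 2100 = 3.5 / 2100 = 0.001667.
Darcy flux q = K · i = 0.1720 × 0.001667 = 0.0002867 m/day.
Seepage velocity v = q / n_e = 0.0002867 / 0.20 = 0.001433 m/day.
Travel time t = L / v = 2100 / 0.001433 = 1.465e+06 days = 4011 years.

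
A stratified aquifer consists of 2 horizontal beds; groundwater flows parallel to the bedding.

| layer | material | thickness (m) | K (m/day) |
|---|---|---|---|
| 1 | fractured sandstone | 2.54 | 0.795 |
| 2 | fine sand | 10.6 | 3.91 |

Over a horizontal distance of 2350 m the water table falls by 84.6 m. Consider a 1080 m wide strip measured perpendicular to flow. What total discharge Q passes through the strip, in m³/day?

1690

Flow is parallel to layering, so each bed carries its own Darcy discharge and the transmissivities add.
Σ(K_i·b_i) = 0.795×2.54 + 3.91×10.6 = 43.47 m²/day.
Hydraulic gradient i = Δh / L = 84.6 / 2350 = 0.03600.
Q = Σ(K_i·b_i) · W · i = 43.47 × 1080 × 0.03600 = 1690 m³/day.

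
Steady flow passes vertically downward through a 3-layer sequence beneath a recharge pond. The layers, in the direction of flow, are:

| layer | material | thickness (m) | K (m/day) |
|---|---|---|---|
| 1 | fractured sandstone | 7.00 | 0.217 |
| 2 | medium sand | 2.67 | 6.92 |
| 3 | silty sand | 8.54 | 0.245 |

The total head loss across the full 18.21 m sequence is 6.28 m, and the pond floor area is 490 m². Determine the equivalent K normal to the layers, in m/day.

Flow is perpendicular to layering, so the layers act in series and the equivalent K is the thickness-weighted harmonic mean.
Total thickness L = 7.00 + 2.67 + 8.54 = 18.21 m.
Σ(b_i/K_i) = 7.00/0.217 + 2.67/6.92 + 8.54/0.245 = 67.50 d.
K_eq = L / Σ(b_i/K_i) = 18.21 / 67.50 = 0.2698 m/day.

0.270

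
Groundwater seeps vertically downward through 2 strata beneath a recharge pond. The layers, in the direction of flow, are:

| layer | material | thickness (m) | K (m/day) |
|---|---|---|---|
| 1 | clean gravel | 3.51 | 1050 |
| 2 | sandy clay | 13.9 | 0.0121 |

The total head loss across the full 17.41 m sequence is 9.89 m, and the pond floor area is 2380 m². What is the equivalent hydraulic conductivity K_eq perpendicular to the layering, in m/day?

Flow is perpendicular to layering, so the layers act in series and the equivalent K is the thickness-weighted harmonic mean.
Total thickness L = 3.51 + 13.9 = 17.41 m.
Σ(b_i/K_i) = 3.51/1050 + 13.9/0.0121 = 1149 d.
K_eq = L / Σ(b_i/K_i) = 17.41 / 1149 = 0.01516 m/day.

0.0152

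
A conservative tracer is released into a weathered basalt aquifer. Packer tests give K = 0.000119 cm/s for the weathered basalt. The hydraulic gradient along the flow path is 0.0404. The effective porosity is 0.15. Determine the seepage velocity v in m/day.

Convert K: 0.000119 cm/s × 864 = 0.1028 m/day.
Hydraulic gradient i = 0.0404.
Darcy flux q = K · i = 0.1028 × 0.04040 = 0.004154 m/day.
Seepage velocity v = q / n_e = 0.004154 / 0.15 = 0.02769 m/day.

0.0277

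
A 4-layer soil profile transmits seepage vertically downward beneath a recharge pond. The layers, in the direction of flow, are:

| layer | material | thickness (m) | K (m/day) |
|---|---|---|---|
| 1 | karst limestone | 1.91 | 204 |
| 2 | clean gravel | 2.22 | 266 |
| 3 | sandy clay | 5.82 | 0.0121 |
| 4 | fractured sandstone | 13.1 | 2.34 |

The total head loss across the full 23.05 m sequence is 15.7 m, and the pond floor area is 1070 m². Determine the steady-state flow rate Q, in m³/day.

Flow is perpendicular to layering, so the layers act in series and the equivalent K is the thickness-weighted harmonic mean.
Total thickness L = 1.91 + 2.22 + 5.82 + 13.1 = 23.05 m.
Σ(b_i/K_i) = 1.91/204 + 2.22/266 + 5.82/0.0121 + 13.1/2.34 = 486.6 d.
K_eq = L / Σ(b_i/K_i) = 23.05 / 486.6 = 0.04737 m/day.
Q = K_eq · A · (Δh/L) = 0.04737 × 1070 × (15.7/23.05) = 34.52 m³/day.

34.5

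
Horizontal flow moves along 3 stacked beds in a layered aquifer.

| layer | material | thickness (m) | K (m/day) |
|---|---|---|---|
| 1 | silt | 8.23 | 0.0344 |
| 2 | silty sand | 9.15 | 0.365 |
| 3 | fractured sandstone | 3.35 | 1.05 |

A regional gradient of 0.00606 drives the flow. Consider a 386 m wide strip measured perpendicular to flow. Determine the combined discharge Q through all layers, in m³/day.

16.7

Flow is parallel to layering, so each bed carries its own Darcy discharge and the transmissivities add.
Σ(K_i·b_i) = 0.0344×8.23 + 0.365×9.15 + 1.05×3.35 = 7.140 m²/day.
Hydraulic gradient i = 0.00606.
Q = Σ(K_i·b_i) · W · i = 7.140 × 386 × 0.006060 = 16.70 m³/day.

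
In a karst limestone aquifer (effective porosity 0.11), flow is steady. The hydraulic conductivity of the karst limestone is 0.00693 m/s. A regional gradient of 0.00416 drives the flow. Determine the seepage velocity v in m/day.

Convert K: 0.00693 m/s × 86400 = 598.8 m/day.
Hydraulic gradient i = 0.00416.
Darcy flux q = K · i = 598.8 × 0.004160 = 2.491 m/day.
Seepage velocity v = q / n_e = 2.491 / 0.11 = 22.64 m/day.

22.6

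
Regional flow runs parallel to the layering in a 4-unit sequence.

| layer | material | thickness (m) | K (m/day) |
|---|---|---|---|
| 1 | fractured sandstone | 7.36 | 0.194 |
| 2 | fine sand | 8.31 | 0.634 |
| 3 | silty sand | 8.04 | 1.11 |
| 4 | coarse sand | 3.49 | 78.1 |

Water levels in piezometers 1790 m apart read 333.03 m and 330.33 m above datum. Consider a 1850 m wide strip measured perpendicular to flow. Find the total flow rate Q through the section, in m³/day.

804

Flow is parallel to layering, so each bed carries its own Darcy discharge and the transmissivities add.
Σ(K_i·b_i) = 0.194×7.36 + 0.634×8.31 + 1.11×8.04 + 78.1×3.49 = 288.2 m²/day.
Hydraulic gradient i = (333.03 − 330.33) / 1790 = 2.7 / 1790 = 0.001508.
Q = Σ(K_i·b_i) · W · i = 288.2 × 1850 × 0.001508 = 804.2 m³/day.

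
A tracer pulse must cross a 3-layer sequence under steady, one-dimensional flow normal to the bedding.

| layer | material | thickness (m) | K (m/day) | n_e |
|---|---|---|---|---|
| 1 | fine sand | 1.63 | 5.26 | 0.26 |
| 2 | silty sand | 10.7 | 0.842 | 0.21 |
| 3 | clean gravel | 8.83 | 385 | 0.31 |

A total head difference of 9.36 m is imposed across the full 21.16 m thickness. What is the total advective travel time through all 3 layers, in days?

7.53

With flow normal to the layers, continuity requires the same specific discharge q through every layer.
Σ(b_i/K_i) = 1.63/5.26 + 10.7/0.842 + 8.83/385 = 13.04 d.
q = Δh / Σ(b_i/K_i) = 9.36 / 13.04 = 0.7178 m/day.
In each layer the seepage velocity is v_i = q/n_i, so the layer transit time is t_i = b_i·n_i / q:
  layer 1 (fine sand): t_1 = 1.63 × 0.26 / 0.7178 = 0.5905 d
  layer 2 (silty sand): t_2 = 10.7 × 0.21 / 0.7178 = 3.131 d
  layer 3 (clean gravel): t_3 = 8.83 × 0.31 / 0.7178 = 3.814 d
Total t = Σ t_i = 7.535 days.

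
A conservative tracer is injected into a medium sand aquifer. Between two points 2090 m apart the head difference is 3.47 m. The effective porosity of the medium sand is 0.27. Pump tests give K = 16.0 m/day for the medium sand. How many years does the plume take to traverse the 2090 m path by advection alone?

58.2

Hydraulic gradient i = Δh / L = 3.47 / 2090 = 0.001660.
Darcy flux q = K · i = 16.00 × 0.001660 = 0.02656 m/day.
Seepage velocity v = q / n_e = 0.02656 / 0.27 = 0.09839 m/day.
Travel time t = L / v = 2090 / 0.09839 = 21243 days = 58.16 years.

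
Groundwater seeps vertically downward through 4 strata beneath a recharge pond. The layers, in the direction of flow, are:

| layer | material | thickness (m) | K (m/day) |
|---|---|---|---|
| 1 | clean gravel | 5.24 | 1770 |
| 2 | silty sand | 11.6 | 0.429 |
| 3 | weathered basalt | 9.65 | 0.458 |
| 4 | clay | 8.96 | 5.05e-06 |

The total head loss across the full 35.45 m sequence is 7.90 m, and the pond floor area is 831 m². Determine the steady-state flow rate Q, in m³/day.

0.00370

Flow is perpendicular to layering, so the layers act in series and the equivalent K is the thickness-weighted harmonic mean.
Total thickness L = 5.24 + 11.6 + 9.65 + 8.96 = 35.45 m.
Σ(b_i/K_i) = 5.24/1770 + 11.6/0.429 + 9.65/0.458 + 8.96/5.05e-06 = 1.774e+06 d.
K_eq = L / Σ(b_i/K_i) = 35.45 / 1.774e+06 = 1.998e-05 m/day.
Q = K_eq · A · (Δh/L) = 1.998e-05 × 831 × (7.90/35.45) = 0.003700 m³/day.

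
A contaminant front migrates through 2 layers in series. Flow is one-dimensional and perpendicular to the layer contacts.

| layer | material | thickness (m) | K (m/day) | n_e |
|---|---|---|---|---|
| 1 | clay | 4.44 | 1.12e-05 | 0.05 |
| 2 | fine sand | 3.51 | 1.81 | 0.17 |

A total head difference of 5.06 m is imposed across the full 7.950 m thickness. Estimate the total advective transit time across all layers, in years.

With flow normal to the layers, continuity requires the same specific discharge q through every layer.
Σ(b_i/K_i) = 4.44/1.12e-05 + 3.51/1.81 = 3.964e+05 d.
q = Δh / Σ(b_i/K_i) = 5.06 / 3.964e+05 = 1.276e-05 m/day.
In each layer the seepage velocity is v_i = q/n_i, so the layer transit time is t_i = b_i·n_i / q:
  layer 1 (clay): t_1 = 4.44 × 0.05 / 1.276e-05 = 17393 d
  layer 2 (fine sand): t_2 = 3.51 × 0.17 / 1.276e-05 = 46749 d
Total t = Σ t_i = 64142 days = 175.6 years.

176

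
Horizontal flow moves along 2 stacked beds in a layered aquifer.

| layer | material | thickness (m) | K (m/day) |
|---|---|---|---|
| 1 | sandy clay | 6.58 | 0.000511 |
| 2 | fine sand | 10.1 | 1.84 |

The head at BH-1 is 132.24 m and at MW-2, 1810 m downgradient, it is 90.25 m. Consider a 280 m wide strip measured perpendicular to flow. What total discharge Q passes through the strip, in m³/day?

121

Flow is parallel to layering, so each bed carries its own Darcy discharge and the transmissivities add.
Σ(K_i·b_i) = 0.000511×6.58 + 1.84×10.1 = 18.59 m²/day.
Hydraulic gradient i = (132.24 − 90.25) / 1810 = 41.99 / 1810 = 0.02320.
Q = Σ(K_i·b_i) · W · i = 18.59 × 280 × 0.02320 = 120.7 m³/day.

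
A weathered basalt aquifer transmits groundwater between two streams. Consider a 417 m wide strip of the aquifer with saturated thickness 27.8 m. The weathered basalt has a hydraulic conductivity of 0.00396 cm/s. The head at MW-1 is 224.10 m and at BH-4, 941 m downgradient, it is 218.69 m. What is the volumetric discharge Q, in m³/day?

Convert K: 0.00396 cm/s × 864 = 3.421 m/day.
Cross-sectional area A = 417 × 27.8 = 11593 m².
Hydraulic gradient i = (224.10 − 218.69) / 941 = 5.41 / 941 = 0.005749.
Darcy's law: Q = K · A · i = 3.421 × 11593 × 0.005749 = 228.0 m³/day.

228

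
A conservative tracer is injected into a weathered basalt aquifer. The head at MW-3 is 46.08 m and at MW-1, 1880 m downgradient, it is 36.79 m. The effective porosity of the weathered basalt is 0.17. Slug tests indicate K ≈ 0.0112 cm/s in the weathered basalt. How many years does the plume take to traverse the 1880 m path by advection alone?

18.3

Convert K: 0.0112 cm/s × 864 = 9.677 m/day.
Hydraulic gradient i = (46.08 − 36.79) / 1880 = 9.29 / 1880 = 0.004941.
Darcy flux q = K · i = 9.677 × 0.004941 = 0.04782 m/day.
Seepage velocity v = q / n_e = 0.04782 / 0.17 = 0.2813 m/day.
Travel time t = L / v = 1880 / 0.2813 = 6684 days = 18.30 years.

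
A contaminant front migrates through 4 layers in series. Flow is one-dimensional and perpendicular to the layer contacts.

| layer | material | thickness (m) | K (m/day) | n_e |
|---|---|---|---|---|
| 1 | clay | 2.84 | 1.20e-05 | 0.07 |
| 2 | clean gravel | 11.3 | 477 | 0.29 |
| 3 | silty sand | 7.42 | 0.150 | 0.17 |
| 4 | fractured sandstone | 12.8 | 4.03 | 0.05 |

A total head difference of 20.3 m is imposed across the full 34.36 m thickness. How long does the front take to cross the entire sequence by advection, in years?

With flow normal to the layers, continuity requires the same specific discharge q through every layer.
Σ(b_i/K_i) = 2.84/1.20e-05 + 11.3/477 + 7.42/0.150 + 12.8/4.03 = 2.367e+05 d.
q = Δh / Σ(b_i/K_i) = 20.3 / 2.367e+05 = 8.576e-05 m/day.
In each layer the seepage velocity is v_i = q/n_i, so the layer transit time is t_i = b_i·n_i / q:
  layer 1 (clay): t_1 = 2.84 × 0.07 / 8.576e-05 = 2318 d
  layer 2 (clean gravel): t_2 = 11.3 × 0.29 / 8.576e-05 = 38213 d
  layer 3 (silty sand): t_3 = 7.42 × 0.17 / 8.576e-05 = 14709 d
  layer 4 (fractured sandstone): t_4 = 12.8 × 0.05 / 8.576e-05 = 7463 d
Total t = Σ t_i = 62704 days = 171.7 years.

172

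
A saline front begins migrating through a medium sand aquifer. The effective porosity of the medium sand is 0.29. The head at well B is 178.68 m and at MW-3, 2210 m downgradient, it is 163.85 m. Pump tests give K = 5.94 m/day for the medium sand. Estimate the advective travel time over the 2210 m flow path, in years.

44.0

Hydraulic gradient i = (178.68 − 163.85) / 2210 = 14.83 / 2210 = 0.006710.
Darcy flux q = K · i = 5.940 × 0.006710 = 0.03986 m/day.
Seepage velocity v = q / n_e = 0.03986 / 0.29 = 0.1374 m/day.
Travel time t = L / v = 2210 / 0.1374 = 16079 days = 44.02 years.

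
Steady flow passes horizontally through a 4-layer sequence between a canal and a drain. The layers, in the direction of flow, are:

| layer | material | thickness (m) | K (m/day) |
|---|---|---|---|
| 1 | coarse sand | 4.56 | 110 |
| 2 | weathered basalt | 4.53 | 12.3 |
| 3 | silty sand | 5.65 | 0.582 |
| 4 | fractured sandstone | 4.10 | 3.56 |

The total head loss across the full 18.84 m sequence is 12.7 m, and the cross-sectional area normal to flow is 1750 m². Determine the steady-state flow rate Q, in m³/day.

Flow is perpendicular to layering, so the layers act in series and the equivalent K is the thickness-weighted harmonic mean.
Total thickness L = 4.56 + 4.53 + 5.65 + 4.10 = 18.84 m.
Σ(b_i/K_i) = 4.56/110 + 4.53/12.3 + 5.65/0.582 + 4.10/3.56 = 11.27 d.
K_eq = L / Σ(b_i/K_i) = 18.84 / 11.27 = 1.672 m/day.
Q = K_eq · A · (Δh/L) = 1.672 × 1750 × (12.7/18.84) = 1972 m³/day.

1970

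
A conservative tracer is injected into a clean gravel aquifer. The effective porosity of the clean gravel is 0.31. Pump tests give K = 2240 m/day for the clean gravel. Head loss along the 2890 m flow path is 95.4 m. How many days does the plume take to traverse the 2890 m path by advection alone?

12.1

Hydraulic gradient i = Δh / L = 95.4 / 2890 = 0.03301.
Darcy flux q = K · i = 2240 × 0.03301 = 73.94 m/day.
Seepage velocity v = q / n_e = 73.94 / 0.31 = 238.5 m/day.
Travel time t = L / v = 2890 / 238.5 = 12.12 days.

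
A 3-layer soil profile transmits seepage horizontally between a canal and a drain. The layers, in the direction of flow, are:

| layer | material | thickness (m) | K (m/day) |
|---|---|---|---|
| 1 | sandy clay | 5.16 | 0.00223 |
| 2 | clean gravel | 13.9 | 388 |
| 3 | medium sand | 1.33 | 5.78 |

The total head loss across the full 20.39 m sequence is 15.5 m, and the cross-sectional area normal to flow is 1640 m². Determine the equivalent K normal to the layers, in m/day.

Flow is perpendicular to layering, so the layers act in series and the equivalent K is the thickness-weighted harmonic mean.
Total thickness L = 5.16 + 13.9 + 1.33 = 20.39 m.
Σ(b_i/K_i) = 5.16/0.00223 + 13.9/388 + 1.33/5.78 = 2314 d.
K_eq = L / Σ(b_i/K_i) = 20.39 / 2314 = 0.008811 m/day.

0.00881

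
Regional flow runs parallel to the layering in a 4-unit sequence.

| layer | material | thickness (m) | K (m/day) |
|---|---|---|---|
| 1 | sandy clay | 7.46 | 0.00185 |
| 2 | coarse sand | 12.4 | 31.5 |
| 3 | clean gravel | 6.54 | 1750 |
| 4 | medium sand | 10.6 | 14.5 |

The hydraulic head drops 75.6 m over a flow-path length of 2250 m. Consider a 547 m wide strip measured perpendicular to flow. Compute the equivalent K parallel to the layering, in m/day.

324

Flow is parallel to layering, so each bed carries its own Darcy discharge and the transmissivities add.
Σ(K_i·b_i) = 0.00185×7.46 + 31.5×12.4 + 1750×6.54 + 14.5×10.6 = 11989 m²/day.
Total thickness b = 37.00 m, so K_eq = Σ(K_i·b_i)/b = 324.0 m/day.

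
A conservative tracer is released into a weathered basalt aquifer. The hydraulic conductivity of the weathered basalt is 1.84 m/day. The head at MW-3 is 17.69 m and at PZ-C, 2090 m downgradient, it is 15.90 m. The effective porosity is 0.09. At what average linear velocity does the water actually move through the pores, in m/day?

Hydraulic gradient i = (17.69 − 15.90) / 2090 = 1.79 / 2090 = 0.0008565.
Darcy flux q = K · i = 1.840 × 0.0008565 = 0.001576 m/day.
Seepage velocity v = q / n_e = 0.001576 / 0.09 = 0.01751 m/day.

0.0175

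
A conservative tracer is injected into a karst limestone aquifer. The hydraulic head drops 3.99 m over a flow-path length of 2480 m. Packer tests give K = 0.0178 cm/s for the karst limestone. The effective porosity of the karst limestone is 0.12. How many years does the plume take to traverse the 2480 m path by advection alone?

32.9

Convert K: 0.0178 cm/s × 864 = 15.38 m/day.
Hydraulic gradient i = Δh / L = 3.99 / 2480 = 0.001609.
Darcy flux q = K · i = 15.38 × 0.001609 = 0.02474 m/day.
Seepage velocity v = q / n_e = 0.02474 / 0.12 = 0.2062 m/day.
Travel time t = L / v = 2480 / 0.2062 = 12028 days = 32.93 years.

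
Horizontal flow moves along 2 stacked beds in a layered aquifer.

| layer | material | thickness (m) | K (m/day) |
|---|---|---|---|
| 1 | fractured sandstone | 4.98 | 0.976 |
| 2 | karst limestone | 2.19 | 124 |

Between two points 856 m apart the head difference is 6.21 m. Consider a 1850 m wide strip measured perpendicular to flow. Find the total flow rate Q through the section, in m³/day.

Flow is parallel to layering, so each bed carries its own Darcy discharge and the transmissivities add.
Σ(K_i·b_i) = 0.976×4.98 + 124×2.19 = 276.4 m²/day.
Hydraulic gradient i = Δh / L = 6.21 / 856 = 0.007255.
Q = Σ(K_i·b_i) · W · i = 276.4 × 1850 × 0.007255 = 3710 m³/day.

3710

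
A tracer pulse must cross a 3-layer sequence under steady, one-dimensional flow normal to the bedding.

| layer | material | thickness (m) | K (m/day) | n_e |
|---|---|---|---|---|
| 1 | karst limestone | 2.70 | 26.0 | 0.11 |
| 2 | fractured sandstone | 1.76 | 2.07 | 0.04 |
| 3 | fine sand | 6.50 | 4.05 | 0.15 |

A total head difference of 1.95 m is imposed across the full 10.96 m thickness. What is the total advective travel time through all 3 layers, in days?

With flow normal to the layers, continuity requires the same specific discharge q through every layer.
Σ(b_i/K_i) = 2.70/26.0 + 1.76/2.07 + 6.50/4.05 = 2.559 d.
q = Δh / Σ(b_i/K_i) = 1.95 / 2.559 = 0.7620 m/day.
In each layer the seepage velocity is v_i = q/n_i, so the layer transit time is t_i = b_i·n_i / q:
  layer 1 (karst limestone): t_1 = 2.70 × 0.11 / 0.7620 = 0.3898 d
  layer 2 (fractured sandstone): t_2 = 1.76 × 0.04 / 0.7620 = 0.09239 d
  layer 3 (fine sand): t_3 = 6.50 × 0.15 / 0.7620 = 1.280 d
Total t = Σ t_i = 1.762 days.

1.76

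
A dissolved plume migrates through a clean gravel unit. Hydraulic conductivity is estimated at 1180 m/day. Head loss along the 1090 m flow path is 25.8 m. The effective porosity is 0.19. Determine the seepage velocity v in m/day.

147

Hydraulic gradient i = Δh / L = 25.8 / 1090 = 0.02367.
Darcy flux q = K · i = 1180 × 0.02367 = 27.93 m/day.
Seepage velocity v = q / n_e = 27.93 / 0.19 = 147.0 m/day.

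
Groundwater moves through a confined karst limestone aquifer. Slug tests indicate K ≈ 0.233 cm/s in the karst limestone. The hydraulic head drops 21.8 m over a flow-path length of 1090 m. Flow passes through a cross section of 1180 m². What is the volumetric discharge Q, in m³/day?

4750

Convert K: 0.233 cm/s × 864 = 201.3 m/day.
Hydraulic gradient i = Δh / L = 21.8 / 1090 = 0.02000.
Darcy's law: Q = K · A · i = 201.3 × 1180 × 0.02000 = 4751 m³/day.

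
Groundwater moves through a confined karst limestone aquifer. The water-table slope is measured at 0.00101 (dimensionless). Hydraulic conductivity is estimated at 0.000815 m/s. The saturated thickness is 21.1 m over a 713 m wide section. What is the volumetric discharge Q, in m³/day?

1070

Convert K: 0.000815 m/s × 86400 = 70.42 m/day.
Cross-sectional area A = 713 × 21.1 = 15044 m².
Hydraulic gradient i = 0.00101.
Darcy's law: Q = K · A · i = 70.42 × 15044 × 0.001010 = 1070 m³/day.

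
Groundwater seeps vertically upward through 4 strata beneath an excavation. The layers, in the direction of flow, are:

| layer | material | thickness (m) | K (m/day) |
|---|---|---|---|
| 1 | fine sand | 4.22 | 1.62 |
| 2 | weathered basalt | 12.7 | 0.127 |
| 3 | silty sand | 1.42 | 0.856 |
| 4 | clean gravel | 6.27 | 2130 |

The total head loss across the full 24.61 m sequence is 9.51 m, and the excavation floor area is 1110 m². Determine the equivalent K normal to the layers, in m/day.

0.236

Flow is perpendicular to layering, so the layers act in series and the equivalent K is the thickness-weighted harmonic mean.
Total thickness L = 4.22 + 12.7 + 1.42 + 6.27 = 24.61 m.
Σ(b_i/K_i) = 4.22/1.62 + 12.7/0.127 + 1.42/0.856 + 6.27/2130 = 104.3 d.
K_eq = L / Σ(b_i/K_i) = 24.61 / 104.3 = 0.2360 m/day.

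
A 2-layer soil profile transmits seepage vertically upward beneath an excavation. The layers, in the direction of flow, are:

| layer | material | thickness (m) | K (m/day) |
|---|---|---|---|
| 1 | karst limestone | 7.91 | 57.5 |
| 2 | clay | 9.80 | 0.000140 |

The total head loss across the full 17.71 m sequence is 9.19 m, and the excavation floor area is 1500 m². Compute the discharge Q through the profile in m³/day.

0.197

Flow is perpendicular to layering, so the layers act in series and the equivalent K is the thickness-weighted harmonic mean.
Total thickness L = 7.91 + 9.80 = 17.71 m.
Σ(b_i/K_i) = 7.91/57.5 + 9.80/0.000140 = 70000 d.
K_eq = L / Σ(b_i/K_i) = 17.71 / 70000 = 0.0002530 m/day.
Q = K_eq · A · (Δh/L) = 0.0002530 × 1500 × (9.19/17.71) = 0.1969 m³/day.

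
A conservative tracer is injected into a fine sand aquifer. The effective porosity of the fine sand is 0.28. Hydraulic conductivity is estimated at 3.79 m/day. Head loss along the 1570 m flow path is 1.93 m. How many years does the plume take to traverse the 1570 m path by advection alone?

258

Hydraulic gradient i = Δh / L = 1.93 / 1570 = 0.001229.
Darcy flux q = K · i = 3.790 × 0.001229 = 0.004659 m/day.
Seepage velocity v = q / n_e = 0.004659 / 0.28 = 0.01664 m/day.
Travel time t = L / v = 1570 / 0.01664 = 94354 days = 258.3 years.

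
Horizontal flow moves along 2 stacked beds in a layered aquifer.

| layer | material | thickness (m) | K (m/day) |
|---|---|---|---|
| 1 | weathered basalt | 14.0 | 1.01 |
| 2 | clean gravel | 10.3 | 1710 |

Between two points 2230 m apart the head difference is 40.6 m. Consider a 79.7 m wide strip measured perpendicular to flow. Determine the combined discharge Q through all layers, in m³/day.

25600

Flow is parallel to layering, so each bed carries its own Darcy discharge and the transmissivities add.
Σ(K_i·b_i) = 1.01×14.0 + 1710×10.3 = 17627 m²/day.
Hydraulic gradient i = Δh / L = 40.6 / 2230 = 0.01821.
Q = Σ(K_i·b_i) · W · i = 17627 × 79.7 × 0.01821 = 25578 m³/day.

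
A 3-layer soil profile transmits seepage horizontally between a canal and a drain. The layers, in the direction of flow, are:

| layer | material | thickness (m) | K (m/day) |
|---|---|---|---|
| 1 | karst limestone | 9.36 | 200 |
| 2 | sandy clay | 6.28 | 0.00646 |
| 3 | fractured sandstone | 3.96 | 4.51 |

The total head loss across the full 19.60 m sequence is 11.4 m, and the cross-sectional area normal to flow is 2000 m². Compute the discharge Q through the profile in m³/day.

23.4

Flow is perpendicular to layering, so the layers act in series and the equivalent K is the thickness-weighted harmonic mean.
Total thickness L = 9.36 + 6.28 + 3.96 = 19.60 m.
Σ(b_i/K_i) = 9.36/200 + 6.28/0.00646 + 3.96/4.51 = 973.1 d.
K_eq = L / Σ(b_i/K_i) = 19.60 / 973.1 = 0.02014 m/day.
Q = K_eq · A · (Δh/L) = 0.02014 × 2000 × (11.4/19.60) = 23.43 m³/day.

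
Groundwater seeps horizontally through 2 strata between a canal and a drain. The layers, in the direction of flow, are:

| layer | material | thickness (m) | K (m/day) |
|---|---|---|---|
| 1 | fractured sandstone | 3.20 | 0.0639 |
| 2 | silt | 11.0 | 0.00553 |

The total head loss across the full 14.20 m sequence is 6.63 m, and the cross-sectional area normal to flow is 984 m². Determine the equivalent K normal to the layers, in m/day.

Flow is perpendicular to layering, so the layers act in series and the equivalent K is the thickness-weighted harmonic mean.
Total thickness L = 3.20 + 11.0 = 14.20 m.
Σ(b_i/K_i) = 3.20/0.0639 + 11.0/0.00553 = 2039 d.
K_eq = L / Σ(b_i/K_i) = 14.20 / 2039 = 0.006963 m/day.

0.00696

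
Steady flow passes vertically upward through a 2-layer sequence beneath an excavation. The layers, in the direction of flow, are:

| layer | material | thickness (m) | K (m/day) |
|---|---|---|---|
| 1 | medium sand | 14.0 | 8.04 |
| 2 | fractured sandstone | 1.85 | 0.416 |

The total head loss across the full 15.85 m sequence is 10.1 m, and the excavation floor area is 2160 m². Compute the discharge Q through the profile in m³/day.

Flow is perpendicular to layering, so the layers act in series and the equivalent K is the thickness-weighted harmonic mean.
Total thickness L = 14.0 + 1.85 = 15.85 m.
Σ(b_i/K_i) = 14.0/8.04 + 1.85/0.416 = 6.188 d.
K_eq = L / Σ(b_i/K_i) = 15.85 / 6.188 = 2.561 m/day.
Q = K_eq · A · (Δh/L) = 2.561 × 2160 × (10.1/15.85) = 3525 m³/day.

3530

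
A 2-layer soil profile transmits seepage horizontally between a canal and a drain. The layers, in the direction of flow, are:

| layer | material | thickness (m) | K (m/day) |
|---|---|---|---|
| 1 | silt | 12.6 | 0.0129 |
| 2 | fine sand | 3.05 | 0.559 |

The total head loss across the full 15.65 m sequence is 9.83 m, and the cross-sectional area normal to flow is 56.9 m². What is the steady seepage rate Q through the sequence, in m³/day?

Flow is perpendicular to layering, so the layers act in series and the equivalent K is the thickness-weighted harmonic mean.
Total thickness L = 12.6 + 3.05 = 15.65 m.
Σ(b_i/K_i) = 12.6/0.0129 + 3.05/0.559 = 982.2 d.
K_eq = L / Σ(b_i/K_i) = 15.65 / 982.2 = 0.01593 m/day.
Q = K_eq · A · (Δh/L) = 0.01593 × 56.9 × (9.83/15.65) = 0.5695 m³/day.

0.569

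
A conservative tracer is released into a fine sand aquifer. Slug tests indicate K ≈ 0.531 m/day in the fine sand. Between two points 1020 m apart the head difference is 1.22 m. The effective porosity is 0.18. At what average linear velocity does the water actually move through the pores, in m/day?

Hydraulic gradient i = Δh / L = 1.22 / 1020 = 0.001196.
Darcy flux q = K · i = 0.5310 × 0.001196 = 0.0006351 m/day.
Seepage velocity v = q / n_e = 0.0006351 / 0.18 = 0.003528 m/day.

0.00353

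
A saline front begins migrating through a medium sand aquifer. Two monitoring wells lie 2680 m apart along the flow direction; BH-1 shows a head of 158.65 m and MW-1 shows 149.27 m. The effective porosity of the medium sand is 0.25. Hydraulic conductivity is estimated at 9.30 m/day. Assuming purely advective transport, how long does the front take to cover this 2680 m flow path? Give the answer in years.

Hydraulic gradient i = (158.65 − 149.27) / 2680 = 9.38 / 2680 = 0.003500.
Darcy flux q = K · i = 9.300 × 0.003500 = 0.03255 m/day.
Seepage velocity v = q / n_e = 0.03255 / 0.25 = 0.1302 m/day.
Travel time t = L / v = 2680 / 0.1302 = 20584 days = 56.36 years.

56.4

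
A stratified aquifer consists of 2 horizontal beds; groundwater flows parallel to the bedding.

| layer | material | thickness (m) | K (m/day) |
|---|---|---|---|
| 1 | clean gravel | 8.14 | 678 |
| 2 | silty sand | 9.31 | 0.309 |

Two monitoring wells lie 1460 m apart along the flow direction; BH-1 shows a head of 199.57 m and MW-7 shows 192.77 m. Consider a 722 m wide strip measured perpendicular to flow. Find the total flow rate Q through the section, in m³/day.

Flow is parallel to layering, so each bed carries its own Darcy discharge and the transmissivities add.
Σ(K_i·b_i) = 678×8.14 + 0.309×9.31 = 5522 m²/day.
Hydraulic gradient i = (199.57 − 192.77) / 1460 = 6.8 / 1460 = 0.004658.
Q = Σ(K_i·b_i) · W · i = 5522 × 722 × 0.004658 = 18568 m³/day.

18600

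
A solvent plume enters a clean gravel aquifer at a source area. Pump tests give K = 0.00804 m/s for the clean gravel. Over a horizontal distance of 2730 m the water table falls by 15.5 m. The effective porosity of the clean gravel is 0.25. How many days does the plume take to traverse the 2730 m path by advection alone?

173

Convert K: 0.00804 m/s × 86400 = 694.7 m/day.
Hydraulic gradient i = Δh / L = 15.5 / 2730 = 0.005678.
Darcy flux q = K · i = 694.7 × 0.005678 = 3.944 m/day.
Seepage velocity v = q / n_e = 3.944 / 0.25 = 15.78 m/day.
Travel time t = L / v = 2730 / 15.78 = 173.0 days.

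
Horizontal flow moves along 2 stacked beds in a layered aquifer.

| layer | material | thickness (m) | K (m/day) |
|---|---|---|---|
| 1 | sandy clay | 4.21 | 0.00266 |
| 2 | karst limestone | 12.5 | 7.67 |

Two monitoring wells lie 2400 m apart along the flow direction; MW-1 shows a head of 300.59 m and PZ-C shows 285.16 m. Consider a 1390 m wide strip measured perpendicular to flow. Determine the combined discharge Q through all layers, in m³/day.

Flow is parallel to layering, so each bed carries its own Darcy discharge and the transmissivities add.
Σ(K_i·b_i) = 0.00266×4.21 + 7.67×12.5 = 95.89 m²/day.
Hydraulic gradient i = (300.59 − 285.16) / 2400 = 15.43 / 2400 = 0.006429.
Q = Σ(K_i·b_i) · W · i = 95.89 × 1390 × 0.006429 = 856.9 m³/day.

857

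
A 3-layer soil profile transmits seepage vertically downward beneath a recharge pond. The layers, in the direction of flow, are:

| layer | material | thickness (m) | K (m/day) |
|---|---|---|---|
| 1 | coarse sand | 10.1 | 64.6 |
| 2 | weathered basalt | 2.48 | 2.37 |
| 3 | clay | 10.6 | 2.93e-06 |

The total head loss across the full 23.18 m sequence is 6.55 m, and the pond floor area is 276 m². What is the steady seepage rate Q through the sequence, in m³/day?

Flow is perpendicular to layering, so the layers act in series and the equivalent K is the thickness-weighted harmonic mean.
Total thickness L = 10.1 + 2.48 + 10.6 = 23.18 m.
Σ(b_i/K_i) = 10.1/64.6 + 2.48/2.37 + 10.6/2.93e-06 = 3.618e+06 d.
K_eq = L / Σ(b_i/K_i) = 23.18 / 3.618e+06 = 6.407e-06 m/day.
Q = K_eq · A · (Δh/L) = 6.407e-06 × 276 × (6.55/23.18) = 0.0004997 m³/day.

0.000500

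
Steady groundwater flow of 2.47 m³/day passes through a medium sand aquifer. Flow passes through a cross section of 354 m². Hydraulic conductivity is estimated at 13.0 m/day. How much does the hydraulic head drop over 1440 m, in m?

0.773

From Q = K·A·i, i = Q / (K·A) = 2.47 / (13.00 × 354.0) = 0.0005367.
Head loss Δh = i · L = 0.0005367 × 1440 = 0.7729 m.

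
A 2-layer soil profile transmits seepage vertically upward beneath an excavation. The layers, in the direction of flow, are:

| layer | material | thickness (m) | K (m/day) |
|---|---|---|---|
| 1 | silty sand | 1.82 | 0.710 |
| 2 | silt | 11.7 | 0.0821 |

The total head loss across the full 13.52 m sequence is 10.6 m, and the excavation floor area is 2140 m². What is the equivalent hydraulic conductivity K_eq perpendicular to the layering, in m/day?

0.0932

Flow is perpendicular to layering, so the layers act in series and the equivalent K is the thickness-weighted harmonic mean.
Total thickness L = 1.82 + 11.7 = 13.52 m.
Σ(b_i/K_i) = 1.82/0.710 + 11.7/0.0821 = 145.1 d.
K_eq = L / Σ(b_i/K_i) = 13.52 / 145.1 = 0.09319 m/day.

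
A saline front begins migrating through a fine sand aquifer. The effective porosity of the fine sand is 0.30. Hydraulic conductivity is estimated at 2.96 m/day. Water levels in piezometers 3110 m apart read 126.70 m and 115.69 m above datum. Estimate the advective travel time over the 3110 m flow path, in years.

244

Hydraulic gradient i = (126.70 − 115.69) / 3110 = 11.01 / 3110 = 0.003540.
Darcy flux q = K · i = 2.960 × 0.003540 = 0.01048 m/day.
Seepage velocity v = q / n_e = 0.01048 / 0.30 = 0.03493 m/day.
Travel time t = L / v = 3110 / 0.03493 = 89035 days = 243.8 years.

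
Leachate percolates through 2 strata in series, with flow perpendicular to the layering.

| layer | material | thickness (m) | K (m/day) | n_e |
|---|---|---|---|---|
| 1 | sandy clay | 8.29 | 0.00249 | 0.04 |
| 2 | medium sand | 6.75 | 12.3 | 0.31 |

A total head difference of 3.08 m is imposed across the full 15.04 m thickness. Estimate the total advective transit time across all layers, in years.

With flow normal to the layers, continuity requires the same specific discharge q through every layer.
Σ(b_i/K_i) = 8.29/0.00249 + 6.75/12.3 = 3330 d.
q = Δh / Σ(b_i/K_i) = 3.08 / 3330 = 0.0009250 m/day.
In each layer the seepage velocity is v_i = q/n_i, so the layer transit time is t_i = b_i·n_i / q:
  layer 1 (sandy clay): t_1 = 8.29 × 0.04 / 0.0009250 = 358.5 d
  layer 2 (medium sand): t_2 = 6.75 × 0.31 / 0.0009250 = 2262 d
Total t = Σ t_i = 2621 days = 7.175 years.

7.18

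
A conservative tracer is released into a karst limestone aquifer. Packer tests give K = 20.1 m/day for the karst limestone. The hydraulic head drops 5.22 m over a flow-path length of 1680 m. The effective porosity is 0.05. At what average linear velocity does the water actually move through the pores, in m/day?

Hydraulic gradient i = Δh / L = 5.22 / 1680 = 0.003107.
Darcy flux q = K · i = 20.10 × 0.003107 = 0.06245 m/day.
Seepage velocity v = q / n_e = 0.06245 / 0.05 = 1.249 m/day.

1.25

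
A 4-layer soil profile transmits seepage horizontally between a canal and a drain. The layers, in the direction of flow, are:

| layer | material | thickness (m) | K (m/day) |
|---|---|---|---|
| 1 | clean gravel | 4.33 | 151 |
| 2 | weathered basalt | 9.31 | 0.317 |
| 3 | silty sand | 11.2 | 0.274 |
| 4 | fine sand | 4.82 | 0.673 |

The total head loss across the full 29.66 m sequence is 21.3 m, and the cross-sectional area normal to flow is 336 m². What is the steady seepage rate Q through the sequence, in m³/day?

Flow is perpendicular to layering, so the layers act in series and the equivalent K is the thickness-weighted harmonic mean.
Total thickness L = 4.33 + 9.31 + 11.2 + 4.82 = 29.66 m.
Σ(b_i/K_i) = 4.33/151 + 9.31/0.317 + 11.2/0.274 + 4.82/0.673 = 77.44 d.
K_eq = L / Σ(b_i/K_i) = 29.66 / 77.44 = 0.3830 m/day.
Q = K_eq · A · (Δh/L) = 0.3830 × 336 × (21.3/29.66) = 92.42 m³/day.

92.4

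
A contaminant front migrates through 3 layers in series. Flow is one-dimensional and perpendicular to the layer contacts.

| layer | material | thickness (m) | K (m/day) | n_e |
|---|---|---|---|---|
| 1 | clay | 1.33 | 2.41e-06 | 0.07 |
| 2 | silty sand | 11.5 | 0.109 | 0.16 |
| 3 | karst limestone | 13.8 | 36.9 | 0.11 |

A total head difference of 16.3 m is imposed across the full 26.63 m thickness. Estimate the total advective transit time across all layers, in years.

With flow normal to the layers, continuity requires the same specific discharge q through every layer.
Σ(b_i/K_i) = 1.33/2.41e-06 + 11.5/0.109 + 13.8/36.9 = 5.520e+05 d.
q = Δh / Σ(b_i/K_i) = 16.3 / 5.520e+05 = 2.953e-05 m/day.
In each layer the seepage velocity is v_i = q/n_i, so the layer transit time is t_i = b_i·n_i / q:
  layer 1 (clay): t_1 = 1.33 × 0.07 / 2.953e-05 = 3153 d
  layer 2 (silty sand): t_2 = 11.5 × 0.16 / 2.953e-05 = 62309 d
  layer 3 (karst limestone): t_3 = 13.8 × 0.11 / 2.953e-05 = 51405 d
Total t = Σ t_i = 1.169e+05 days = 320.0 years.

320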